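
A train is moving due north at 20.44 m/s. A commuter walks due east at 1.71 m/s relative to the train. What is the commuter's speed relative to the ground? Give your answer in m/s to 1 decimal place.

Taking east as x and north as y: train velocity = (0.000, 20.440) m/s; commuter velocity relative to train = (1.710, 0.000) m/s.
Velocity relative to ground = (0.000, 20.440) + (1.710, 0.000) = (1.710, 20.440) m/s.
Speed = |(1.710, 20.440)| = 20.511 m/s.

20.5 m/s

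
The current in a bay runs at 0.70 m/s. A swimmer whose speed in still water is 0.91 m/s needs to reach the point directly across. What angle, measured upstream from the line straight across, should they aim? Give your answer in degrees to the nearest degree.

To cancel the current, the upstream component of the swimmer's velocity must equal the flow: 0.91 sin θ = 0.70.
sin θ = 0.70 / 0.91 = 0.7692.
θ = arcsin(0.7692) = 50.285°.

50°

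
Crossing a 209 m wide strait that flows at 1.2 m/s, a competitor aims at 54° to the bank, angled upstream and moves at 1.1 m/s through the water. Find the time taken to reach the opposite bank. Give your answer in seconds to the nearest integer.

235 s

The component of the competitor's velocity perpendicular to the bank is 1.1 × sin 54° = 0.890 m/s.
The current is parallel to the bank, so it does not affect the crossing time.
Time = 209 / 0.890 = 234.853 s.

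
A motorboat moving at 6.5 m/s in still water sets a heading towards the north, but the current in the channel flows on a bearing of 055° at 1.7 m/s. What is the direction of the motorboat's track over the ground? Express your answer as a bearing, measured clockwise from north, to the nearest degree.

011°

Taking east as x and north as y: velocity relative to the water = (0.000, 6.500) m/s; the water relative to ground = (1.393, 0.975) m/s.
Velocity relative to ground = (0.000, 6.500) + (1.393, 0.975) = (1.393, 7.475) m/s.
Bearing = atan2(1.39, 7.48) = 10.55° clockwise from north.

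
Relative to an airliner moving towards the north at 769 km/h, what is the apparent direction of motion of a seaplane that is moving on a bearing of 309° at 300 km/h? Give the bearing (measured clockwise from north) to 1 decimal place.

Taking east as x and north as y: seaplane velocity = (-233.144, 188.796) km/h; airliner velocity = (0.000, 769.000) km/h.
Velocity of seaplane relative to airliner = (-233.144, 188.796) − (0.000, 769.000) = (-233.144, -580.204) km/h.
Bearing = atan2(-233.14, -580.20) = 201.89° clockwise from north.

201.9°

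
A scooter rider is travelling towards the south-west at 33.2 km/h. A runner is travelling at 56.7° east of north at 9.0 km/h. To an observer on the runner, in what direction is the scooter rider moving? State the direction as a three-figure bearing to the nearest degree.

Taking east as x and north as y: scooter rider velocity = (-23.476, -23.476) km/h; runner velocity = (7.522, 4.941) km/h.
Velocity of scooter rider relative to runner = (-23.476, -23.476) − (7.522, 4.941) = (-30.998, -28.417) km/h.
Bearing = atan2(-31.00, -28.42) = 227.49° clockwise from north.

227°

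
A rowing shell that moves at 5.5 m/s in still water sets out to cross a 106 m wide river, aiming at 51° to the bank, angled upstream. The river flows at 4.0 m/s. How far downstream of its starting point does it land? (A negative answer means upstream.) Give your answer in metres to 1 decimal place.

13.4 m

Perpendicular speed = 4.274 m/s; crossing time = 106 / 4.274 = 24.799 s.
Net downstream speed = 0.539 m/s.
Drift = 0.539 × 24.799 = 13.360 m (downstream).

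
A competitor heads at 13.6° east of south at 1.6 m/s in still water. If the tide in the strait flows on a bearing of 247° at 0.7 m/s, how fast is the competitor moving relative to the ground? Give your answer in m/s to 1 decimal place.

Taking east as x and north as y: velocity relative to the water = (0.376, -1.555) m/s; the water relative to ground = (-0.644, -0.274) m/s.
Velocity relative to ground = (0.376, -1.555) + (-0.644, -0.274) = (-0.268, -1.829) m/s.
Speed = |(-0.268, -1.829)| = 1.848 m/s.

1.8 m/s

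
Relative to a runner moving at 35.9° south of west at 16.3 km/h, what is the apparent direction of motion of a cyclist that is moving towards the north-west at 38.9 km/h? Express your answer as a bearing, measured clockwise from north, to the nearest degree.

339°

Taking east as x and north as y: cyclist velocity = (-27.506, 27.506) km/h; runner velocity = (-13.204, -9.558) km/h.
Velocity of cyclist relative to runner = (-27.506, 27.506) − (-13.204, -9.558) = (-14.303, 37.064) km/h.
Bearing = atan2(-14.30, 37.06) = 338.90° clockwise from north.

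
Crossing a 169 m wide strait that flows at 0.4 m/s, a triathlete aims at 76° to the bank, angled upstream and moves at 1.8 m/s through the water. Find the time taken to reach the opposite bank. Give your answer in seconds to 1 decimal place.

The component of the triathlete's velocity perpendicular to the bank is 1.8 × sin 76° = 1.747 m/s.
The flow acts along the bank and has no component across it.
Time = 169 / 1.747 = 96.763 s.

96.8 s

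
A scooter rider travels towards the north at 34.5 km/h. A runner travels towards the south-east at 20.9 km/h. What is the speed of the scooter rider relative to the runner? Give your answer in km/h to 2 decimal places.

51.45 km/h

Taking east as x and north as y: scooter rider velocity = (0.000, 34.500) km/h; runner velocity = (14.779, -14.779) km/h.
Velocity of scooter rider relative to runner = (0.000, 34.500) − (14.779, -14.779) = (-14.779, 49.279) km/h.
Magnitude = |(-14.779, 49.279)| = 51.447 km/h.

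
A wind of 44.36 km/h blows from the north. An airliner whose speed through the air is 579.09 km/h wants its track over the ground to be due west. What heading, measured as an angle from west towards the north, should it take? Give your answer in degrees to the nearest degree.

4°

The wind pushes perpendicular to the desired track; the heading must have a component into the wind equal to 44.36 km/h: 579.09 sin θ = 44.36.
sin θ = 0.0766, so θ = 4.393°.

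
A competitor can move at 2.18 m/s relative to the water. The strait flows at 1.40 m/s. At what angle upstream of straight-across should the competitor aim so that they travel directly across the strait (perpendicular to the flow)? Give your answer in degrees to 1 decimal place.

40.0°

To cancel the current, the upstream component of the competitor's velocity must equal the flow: 2.18 sin θ = 1.40.
sin θ = 1.40 / 2.18 = 0.6422.
θ = arcsin(0.6422) = 39.956°.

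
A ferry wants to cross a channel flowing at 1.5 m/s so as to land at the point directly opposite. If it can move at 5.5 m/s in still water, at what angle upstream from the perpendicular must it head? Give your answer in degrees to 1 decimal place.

To cancel the current, the upstream component of the ferry's velocity must equal the flow: 5.5 sin θ = 1.5.
sin θ = 1.5 / 5.5 = 0.2727.
θ = arcsin(0.2727) = 15.827°.

15.8°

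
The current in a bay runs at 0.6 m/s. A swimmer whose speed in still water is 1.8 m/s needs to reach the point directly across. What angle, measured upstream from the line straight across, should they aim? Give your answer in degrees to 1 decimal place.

19.5°

To cancel the current, the upstream component of the swimmer's velocity must equal the flow: 1.8 sin θ = 0.6.
sin θ = 0.6 / 1.8 = 0.3333.
θ = arcsin(0.3333) = 19.471°.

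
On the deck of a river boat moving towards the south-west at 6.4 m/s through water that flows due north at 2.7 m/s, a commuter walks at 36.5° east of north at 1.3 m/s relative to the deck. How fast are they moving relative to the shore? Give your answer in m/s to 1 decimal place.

3.8 m/s

In east/north components (m/s): commuter relative to river boat = (0.773, 1.045); river boat relative to water = (-4.525, -4.525); water relative to ground = (0.000, 2.700).
Sum = (-3.752, -0.780) m/s.
Speed = |(-3.752, -0.780)| = 3.833 m/s.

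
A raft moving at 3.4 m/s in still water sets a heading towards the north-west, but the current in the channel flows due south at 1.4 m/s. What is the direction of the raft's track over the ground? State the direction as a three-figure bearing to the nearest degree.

293°

Taking east as x and north as y: velocity relative to the water = (-2.404, 2.404) m/s; the water relative to ground = (0.000, -1.400) m/s.
Velocity relative to ground = (-2.404, 2.404) + (0.000, -1.400) = (-2.404, 1.004) m/s.
Bearing = atan2(-2.40, 1.00) = 292.67° clockwise from north.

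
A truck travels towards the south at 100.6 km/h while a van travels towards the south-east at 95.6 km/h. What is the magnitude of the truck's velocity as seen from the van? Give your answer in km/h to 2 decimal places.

75.22 km/h

Taking east as x and north as y: truck velocity = (0.000, -100.600) km/h; van velocity = (67.599, -67.599) km/h.
Velocity of truck relative to van = (0.000, -100.600) − (67.599, -67.599) = (-67.599, -33.001) km/h.
Magnitude = |(-67.599, -33.001)| = 75.224 km/h.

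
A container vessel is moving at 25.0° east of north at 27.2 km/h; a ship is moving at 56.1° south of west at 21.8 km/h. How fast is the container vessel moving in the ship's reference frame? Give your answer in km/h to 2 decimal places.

Taking east as x and north as y: container vessel velocity = (11.495, 24.652) km/h; ship velocity = (-12.159, -18.094) km/h.
Velocity of container vessel relative to ship = (11.495, 24.652) − (-12.159, -18.094) = (23.654, 42.746) km/h.
Magnitude = |(23.654, 42.746)| = 48.854 km/h.

48.85 km/h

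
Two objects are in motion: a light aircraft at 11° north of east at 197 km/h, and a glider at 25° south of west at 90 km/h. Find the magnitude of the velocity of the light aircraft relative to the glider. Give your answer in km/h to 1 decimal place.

Taking east as x and north as y: light aircraft velocity = (193.381, 37.589) km/h; glider velocity = (-81.568, -38.036) km/h.
Velocity of light aircraft relative to glider = (193.381, 37.589) − (-81.568, -38.036) = (274.948, 75.625) km/h.
Magnitude = |(274.948, 75.625)| = 285.159 km/h.

285.2 km/h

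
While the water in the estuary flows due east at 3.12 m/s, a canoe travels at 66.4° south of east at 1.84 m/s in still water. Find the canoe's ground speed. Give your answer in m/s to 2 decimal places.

4.21 m/s

Taking east as x and north as y: velocity relative to the water = (0.737, -1.686) m/s; the water relative to ground = (3.120, 0.000) m/s.
Velocity relative to ground = (0.737, -1.686) + (3.120, 0.000) = (3.857, -1.686) m/s.
Speed = |(3.857, -1.686)| = 4.209 m/s.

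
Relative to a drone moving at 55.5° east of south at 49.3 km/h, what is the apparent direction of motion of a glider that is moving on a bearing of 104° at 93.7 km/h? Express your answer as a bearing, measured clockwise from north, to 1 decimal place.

Taking east as x and north as y: glider velocity = (90.917, -22.668) km/h; drone velocity = (40.629, -27.924) km/h.
Velocity of glider relative to drone = (90.917, -22.668) − (40.629, -27.924) = (50.287, 5.256) km/h.
Bearing = atan2(50.29, 5.26) = 84.03° clockwise from north.

084.0°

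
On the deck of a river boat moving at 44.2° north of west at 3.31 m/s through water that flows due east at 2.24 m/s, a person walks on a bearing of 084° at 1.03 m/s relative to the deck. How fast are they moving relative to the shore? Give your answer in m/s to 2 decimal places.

2.57 m/s

In east/north components (m/s): person relative to river boat = (1.024, 0.108); river boat relative to water = (-2.373, 2.308); water relative to ground = (2.240, 0.000).
Sum = (0.891, 2.415) m/s.
Speed = |(0.891, 2.415)| = 2.575 m/s.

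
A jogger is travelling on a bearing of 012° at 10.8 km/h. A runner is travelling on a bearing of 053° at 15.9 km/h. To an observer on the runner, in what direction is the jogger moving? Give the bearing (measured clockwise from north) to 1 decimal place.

275.4°

Taking east as x and north as y: jogger velocity = (2.245, 10.564) km/h; runner velocity = (12.698, 9.569) km/h.
Velocity of jogger relative to runner = (2.245, 10.564) − (12.698, 9.569) = (-10.453, 0.995) km/h.
Bearing = atan2(-10.45, 1.00) = 275.44° clockwise from north.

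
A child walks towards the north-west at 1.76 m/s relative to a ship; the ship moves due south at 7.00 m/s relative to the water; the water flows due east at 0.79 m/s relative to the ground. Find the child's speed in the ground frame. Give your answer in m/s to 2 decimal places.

In east/north components (m/s): child relative to ship = (-1.245, 1.245); ship relative to water = (0.000, -7.000); water relative to ground = (0.790, 0.000).
Sum = (-0.455, -5.755) m/s.
Speed = |(-0.455, -5.755)| = 5.773 m/s.

5.77 m/s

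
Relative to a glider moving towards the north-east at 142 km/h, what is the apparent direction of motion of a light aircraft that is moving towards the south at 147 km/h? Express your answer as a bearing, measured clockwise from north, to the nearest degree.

202°

Taking east as x and north as y: light aircraft velocity = (0.000, -147.000) km/h; glider velocity = (100.409, 100.409) km/h.
Velocity of light aircraft relative to glider = (0.000, -147.000) − (100.409, 100.409) = (-100.409, -247.409) km/h.
Bearing = atan2(-100.41, -247.41) = 202.09° clockwise from north.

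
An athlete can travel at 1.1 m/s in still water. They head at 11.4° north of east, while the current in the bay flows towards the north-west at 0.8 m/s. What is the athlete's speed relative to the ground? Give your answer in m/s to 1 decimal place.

0.9 m/s

Taking east as x and north as y: velocity relative to the water = (1.078, 0.217) m/s; the water relative to ground = (-0.566, 0.566) m/s.
Velocity relative to ground = (1.078, 0.217) + (-0.566, 0.566) = (0.513, 0.783) m/s.
Speed = |(0.513, 0.783)| = 0.936 m/s.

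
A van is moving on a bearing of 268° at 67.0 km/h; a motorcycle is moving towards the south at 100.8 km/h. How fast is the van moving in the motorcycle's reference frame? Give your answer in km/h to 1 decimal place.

Taking east as x and north as y: van velocity = (-66.959, -2.338) km/h; motorcycle velocity = (0.000, -100.800) km/h.
Velocity of van relative to motorcycle = (-66.959, -2.338) − (0.000, -100.800) = (-66.959, 98.462) km/h.
Magnitude = |(-66.959, 98.462)| = 119.072 km/h.

119.1 km/h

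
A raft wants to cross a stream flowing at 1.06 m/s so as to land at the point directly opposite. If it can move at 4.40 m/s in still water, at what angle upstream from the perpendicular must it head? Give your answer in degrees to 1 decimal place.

To cancel the current, the upstream component of the raft's velocity must equal the flow: 4.40 sin θ = 1.06.
sin θ = 1.06 / 4.40 = 0.2409.
θ = arcsin(0.2409) = 13.940°.

13.9°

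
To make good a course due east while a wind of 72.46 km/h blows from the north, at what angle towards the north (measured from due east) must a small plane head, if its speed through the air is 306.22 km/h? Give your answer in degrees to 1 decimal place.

13.7°

The wind pushes perpendicular to the desired track; the heading must have a component into the wind equal to 72.46 km/h: 306.22 sin θ = 72.46.
sin θ = 0.2366, so θ = 13.688°.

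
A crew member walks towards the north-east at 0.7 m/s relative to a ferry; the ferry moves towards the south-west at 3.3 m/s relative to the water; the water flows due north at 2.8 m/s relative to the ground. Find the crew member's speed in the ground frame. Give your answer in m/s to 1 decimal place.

2.1 m/s

In east/north components (m/s): crew member relative to ferry = (0.495, 0.495); ferry relative to water = (-2.333, -2.333); water relative to ground = (0.000, 2.800).
Sum = (-1.838, 0.962) m/s.
Speed = |(-1.838, 0.962)| = 2.075 m/s.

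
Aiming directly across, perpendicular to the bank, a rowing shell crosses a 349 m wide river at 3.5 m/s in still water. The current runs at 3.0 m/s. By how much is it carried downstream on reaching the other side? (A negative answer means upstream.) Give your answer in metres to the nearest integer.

299 m

Perpendicular speed = 3.500 m/s; crossing time = 349 / 3.500 = 99.714 s.
Net downstream speed = 3.000 m/s.
Drift = 3.000 × 99.714 = 299.143 m (downstream).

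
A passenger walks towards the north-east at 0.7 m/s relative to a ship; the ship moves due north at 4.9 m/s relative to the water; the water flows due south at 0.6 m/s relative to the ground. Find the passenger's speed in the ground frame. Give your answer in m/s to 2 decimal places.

4.82 m/s

In east/north components (m/s): passenger relative to ship = (0.495, 0.495); ship relative to water = (0.000, 4.900); water relative to ground = (0.000, -0.600).
Sum = (0.495, 4.795) m/s.
Speed = |(0.495, 4.795)| = 4.820 m/s.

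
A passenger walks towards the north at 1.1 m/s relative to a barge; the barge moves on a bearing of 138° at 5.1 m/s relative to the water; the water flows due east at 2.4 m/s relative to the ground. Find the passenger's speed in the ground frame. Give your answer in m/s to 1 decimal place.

6.4 m/s

In east/north components (m/s): passenger relative to barge = (0.000, 1.100); barge relative to water = (3.413, -3.790); water relative to ground = (2.400, 0.000).
Sum = (5.813, -2.690) m/s.
Speed = |(5.813, -2.690)| = 6.405 m/s.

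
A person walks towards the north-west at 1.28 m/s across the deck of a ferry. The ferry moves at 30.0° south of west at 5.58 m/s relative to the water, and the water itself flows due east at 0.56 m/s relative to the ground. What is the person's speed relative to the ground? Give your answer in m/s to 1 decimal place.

In east/north components (m/s): person relative to ferry = (-0.905, 0.905); ferry relative to water = (-4.832, -2.790); water relative to ground = (0.560, 0.000).
Sum = (-5.178, -1.885) m/s.
Speed = |(-5.178, -1.885)| = 5.510 m/s.

5.5 m/s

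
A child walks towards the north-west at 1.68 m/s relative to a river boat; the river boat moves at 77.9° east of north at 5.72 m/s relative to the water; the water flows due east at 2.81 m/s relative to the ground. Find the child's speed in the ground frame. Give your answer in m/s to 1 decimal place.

In east/north components (m/s): child relative to river boat = (-1.188, 1.188); river boat relative to water = (5.593, 1.199); water relative to ground = (2.810, 0.000).
Sum = (7.215, 2.387) m/s.
Speed = |(7.215, 2.387)| = 7.600 m/s.

7.6 m/s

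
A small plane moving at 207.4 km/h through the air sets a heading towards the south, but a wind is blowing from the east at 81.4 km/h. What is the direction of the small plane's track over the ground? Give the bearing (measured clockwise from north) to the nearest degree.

Taking east as x and north as y: velocity relative to the air = (0.000, -207.400) km/h; the air relative to ground = (-81.400, 0.000) km/h.
Velocity relative to ground = (0.000, -207.400) + (-81.400, 0.000) = (-81.400, -207.400) km/h.
Bearing = atan2(-81.40, -207.40) = 201.43° clockwise from north.

201°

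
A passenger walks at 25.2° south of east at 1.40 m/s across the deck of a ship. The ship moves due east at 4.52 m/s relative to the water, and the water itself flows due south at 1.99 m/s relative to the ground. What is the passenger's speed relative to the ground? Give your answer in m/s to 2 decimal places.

In east/north components (m/s): passenger relative to ship = (1.267, -0.596); ship relative to water = (4.520, 0.000); water relative to ground = (0.000, -1.990).
Sum = (5.787, -2.586) m/s.
Speed = |(5.787, -2.586)| = 6.338 m/s.

6.34 m/s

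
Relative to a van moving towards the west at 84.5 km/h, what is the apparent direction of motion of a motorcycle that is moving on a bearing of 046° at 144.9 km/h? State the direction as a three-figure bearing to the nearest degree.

Taking east as x and north as y: motorcycle velocity = (104.232, 100.656) km/h; van velocity = (-84.500, 0.000) km/h.
Velocity of motorcycle relative to van = (104.232, 100.656) − (-84.500, 0.000) = (188.732, 100.656) km/h.
Bearing = atan2(188.73, 100.66) = 61.93° clockwise from north.

062°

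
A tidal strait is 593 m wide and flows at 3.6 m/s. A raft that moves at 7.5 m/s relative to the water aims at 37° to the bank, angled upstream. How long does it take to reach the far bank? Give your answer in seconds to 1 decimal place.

131.4 s

The component of the raft's velocity perpendicular to the bank is 7.5 × sin 37° = 4.514 m/s.
The current is parallel to the bank, so it does not affect the crossing time.
Time = 593 / 4.514 = 131.380 s.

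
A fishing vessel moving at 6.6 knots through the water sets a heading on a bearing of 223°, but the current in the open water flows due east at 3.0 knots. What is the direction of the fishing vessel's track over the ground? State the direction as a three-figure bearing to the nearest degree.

197°

Taking east as x and north as y: velocity relative to the water = (-4.501, -4.827) knots; the water relative to ground = (3.000, 0.000) knots.
Velocity relative to ground = (-4.501, -4.827) + (3.000, 0.000) = (-1.501, -4.827) knots.
Bearing = atan2(-1.50, -4.83) = 197.28° clockwise from north.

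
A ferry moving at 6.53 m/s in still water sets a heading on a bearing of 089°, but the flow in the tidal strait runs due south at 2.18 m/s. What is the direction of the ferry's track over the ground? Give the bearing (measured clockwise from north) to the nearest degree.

Taking east as x and north as y: velocity relative to the water = (6.529, 0.114) m/s; the water relative to ground = (0.000, -2.180) m/s.
Velocity relative to ground = (6.529, 0.114) + (0.000, -2.180) = (6.529, -2.066) m/s.
Bearing = atan2(6.53, -2.07) = 107.56° clockwise from north.

108°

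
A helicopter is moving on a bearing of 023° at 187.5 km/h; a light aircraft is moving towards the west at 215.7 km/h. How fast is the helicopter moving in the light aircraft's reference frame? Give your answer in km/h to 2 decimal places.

Taking east as x and north as y: helicopter velocity = (73.262, 172.595) km/h; light aircraft velocity = (-215.700, 0.000) km/h.
Velocity of helicopter relative to light aircraft = (73.262, 172.595) − (-215.700, 0.000) = (288.962, 172.595) km/h.
Magnitude = |(288.962, 172.595)| = 336.583 km/h.

336.58 km/h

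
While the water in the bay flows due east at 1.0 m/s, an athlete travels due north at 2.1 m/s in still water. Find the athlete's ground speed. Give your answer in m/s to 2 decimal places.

2.33 m/s

Taking east as x and north as y: velocity relative to the water = (0.000, 2.100) m/s; the water relative to ground = (1.000, 0.000) m/s.
Velocity relative to ground = (0.000, 2.100) + (1.000, 0.000) = (1.000, 2.100) m/s.
Speed = |(1.000, 2.100)| = 2.326 m/s.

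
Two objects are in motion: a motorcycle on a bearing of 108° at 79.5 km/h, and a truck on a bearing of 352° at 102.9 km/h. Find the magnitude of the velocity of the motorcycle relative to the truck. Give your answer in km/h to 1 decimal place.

Taking east as x and north as y: motorcycle velocity = (75.609, -24.567) km/h; truck velocity = (-14.321, 101.899) km/h.
Velocity of motorcycle relative to truck = (75.609, -24.567) − (-14.321, 101.899) = (89.930, -126.465) km/h.
Magnitude = |(89.930, -126.465)| = 155.180 km/h.

155.2 km/h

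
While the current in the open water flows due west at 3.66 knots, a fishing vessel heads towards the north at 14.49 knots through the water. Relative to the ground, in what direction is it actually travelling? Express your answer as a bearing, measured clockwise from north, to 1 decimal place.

345.8°

Taking east as x and north as y: velocity relative to the water = (0.000, 14.490) knots; the water relative to ground = (-3.660, 0.000) knots.
Velocity relative to ground = (0.000, 14.490) + (-3.660, 0.000) = (-3.660, 14.490) knots.
Bearing = atan2(-3.66, 14.49) = 345.82° clockwise from north.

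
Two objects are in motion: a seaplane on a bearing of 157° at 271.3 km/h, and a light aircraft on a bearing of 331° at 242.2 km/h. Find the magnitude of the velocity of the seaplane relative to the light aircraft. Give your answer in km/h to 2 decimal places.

512.80 km/h

Taking east as x and north as y: seaplane velocity = (106.005, -249.733) km/h; light aircraft velocity = (-117.421, 211.833) km/h.
Velocity of seaplane relative to light aircraft = (106.005, -249.733) − (-117.421, 211.833) = (223.426, -461.566) km/h.
Magnitude = |(223.426, -461.566)| = 512.799 km/h.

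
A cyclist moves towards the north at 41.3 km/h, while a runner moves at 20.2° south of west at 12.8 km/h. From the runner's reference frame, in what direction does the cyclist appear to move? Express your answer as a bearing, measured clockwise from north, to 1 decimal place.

Taking east as x and north as y: cyclist velocity = (0.000, 41.300) km/h; runner velocity = (-12.013, -4.420) km/h.
Velocity of cyclist relative to runner = (0.000, 41.300) − (-12.013, -4.420) = (12.013, 45.720) km/h.
Bearing = atan2(12.01, 45.72) = 14.72° clockwise from north.

014.7°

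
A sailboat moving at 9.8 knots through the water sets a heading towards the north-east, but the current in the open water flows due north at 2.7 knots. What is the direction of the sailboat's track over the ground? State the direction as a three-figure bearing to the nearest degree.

Taking east as x and north as y: velocity relative to the water = (6.930, 6.930) knots; the water relative to ground = (0.000, 2.700) knots.
Velocity relative to ground = (6.930, 6.930) + (0.000, 2.700) = (6.930, 9.630) knots.
Bearing = atan2(6.93, 9.63) = 35.74° clockwise from north.

036°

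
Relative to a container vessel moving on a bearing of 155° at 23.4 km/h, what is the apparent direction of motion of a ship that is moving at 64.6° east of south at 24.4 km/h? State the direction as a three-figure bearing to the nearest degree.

049°

Taking east as x and north as y: ship velocity = (22.041, -10.466) km/h; container vessel velocity = (9.889, -21.208) km/h.
Velocity of ship relative to container vessel = (22.041, -10.466) − (9.889, -21.208) = (12.152, 10.742) km/h.
Bearing = atan2(12.15, 10.74) = 48.53° clockwise from north.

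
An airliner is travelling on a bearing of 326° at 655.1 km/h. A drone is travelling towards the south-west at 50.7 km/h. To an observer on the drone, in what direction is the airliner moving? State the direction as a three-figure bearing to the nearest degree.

330°

Taking east as x and north as y: airliner velocity = (-366.327, 543.103) km/h; drone velocity = (-35.850, -35.850) km/h.
Velocity of airliner relative to drone = (-366.327, 543.103) − (-35.850, -35.850) = (-330.477, 578.953) km/h.
Bearing = atan2(-330.48, 578.95) = 330.28° clockwise from north.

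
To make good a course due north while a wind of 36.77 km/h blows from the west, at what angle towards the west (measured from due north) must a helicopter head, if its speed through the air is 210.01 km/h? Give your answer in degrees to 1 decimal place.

10.1°

The wind pushes perpendicular to the desired track; the heading must have a component into the wind equal to 36.77 km/h: 210.01 sin θ = 36.77.
sin θ = 0.1751, so θ = 10.084°.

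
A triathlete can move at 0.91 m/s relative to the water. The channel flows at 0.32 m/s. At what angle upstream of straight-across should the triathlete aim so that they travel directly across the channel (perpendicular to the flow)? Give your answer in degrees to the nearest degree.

21°

To cancel the current, the upstream component of the triathlete's velocity must equal the flow: 0.91 sin θ = 0.32.
sin θ = 0.32 / 0.91 = 0.3516.
θ = arcsin(0.3516) = 20.588°.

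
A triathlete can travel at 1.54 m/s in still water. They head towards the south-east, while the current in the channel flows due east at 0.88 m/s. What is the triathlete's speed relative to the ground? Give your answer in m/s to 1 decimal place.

2.3 m/s

Taking east as x and north as y: velocity relative to the water = (1.089, -1.089) m/s; the water relative to ground = (0.880, 0.000) m/s.
Velocity relative to ground = (1.089, -1.089) + (0.880, 0.000) = (1.969, -1.089) m/s.
Speed = |(1.969, -1.089)| = 2.250 m/s.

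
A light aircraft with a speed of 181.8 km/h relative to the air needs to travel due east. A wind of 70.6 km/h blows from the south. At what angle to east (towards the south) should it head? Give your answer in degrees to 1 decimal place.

22.9°

The wind pushes perpendicular to the desired track; the heading must have a component into the wind equal to 70.6 km/h: 181.8 sin θ = 70.6.
sin θ = 0.3883, so θ = 22.851°.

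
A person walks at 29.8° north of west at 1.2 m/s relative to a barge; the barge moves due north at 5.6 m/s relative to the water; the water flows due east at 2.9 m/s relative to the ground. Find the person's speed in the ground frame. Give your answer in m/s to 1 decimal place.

6.5 m/s

In east/north components (m/s): person relative to barge = (-1.041, 0.596); barge relative to water = (0.000, 5.600); water relative to ground = (2.900, 0.000).
Sum = (1.859, 6.196) m/s.
Speed = |(1.859, 6.196)| = 6.469 m/s.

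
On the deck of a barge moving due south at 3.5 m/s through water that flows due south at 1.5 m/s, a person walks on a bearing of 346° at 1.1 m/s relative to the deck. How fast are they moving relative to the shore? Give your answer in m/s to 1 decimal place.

In east/north components (m/s): person relative to barge = (-0.266, 1.067); barge relative to water = (0.000, -3.500); water relative to ground = (0.000, -1.500).
Sum = (-0.266, -3.933) m/s.
Speed = |(-0.266, -3.933)| = 3.942 m/s.

3.9 m/s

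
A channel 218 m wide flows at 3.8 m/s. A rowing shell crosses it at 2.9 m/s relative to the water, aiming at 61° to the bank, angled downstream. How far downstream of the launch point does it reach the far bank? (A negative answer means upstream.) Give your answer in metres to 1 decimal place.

Perpendicular speed = 2.536 m/s; crossing time = 218 / 2.536 = 85.949 s.
Net downstream speed = 5.206 m/s.
Drift = 5.206 × 85.949 = 447.444 m (downstream).

447.4 m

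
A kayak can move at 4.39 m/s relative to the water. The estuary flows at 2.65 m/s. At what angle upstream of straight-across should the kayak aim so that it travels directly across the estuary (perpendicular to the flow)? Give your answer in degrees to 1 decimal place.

To cancel the current, the upstream component of the kayak's velocity must equal the flow: 4.39 sin θ = 2.65.
sin θ = 2.65 / 4.39 = 0.6036.
θ = arcsin(0.6036) = 37.131°.

37.1°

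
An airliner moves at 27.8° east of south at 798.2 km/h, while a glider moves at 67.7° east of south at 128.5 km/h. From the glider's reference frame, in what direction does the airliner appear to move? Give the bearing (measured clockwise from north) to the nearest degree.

159°

Taking east as x and north as y: airliner velocity = (372.270, -706.073) km/h; glider velocity = (118.889, -48.760) km/h.
Velocity of airliner relative to glider = (372.270, -706.073) − (118.889, -48.760) = (253.380, -657.312) km/h.
Bearing = atan2(253.38, -657.31) = 158.92° clockwise from north.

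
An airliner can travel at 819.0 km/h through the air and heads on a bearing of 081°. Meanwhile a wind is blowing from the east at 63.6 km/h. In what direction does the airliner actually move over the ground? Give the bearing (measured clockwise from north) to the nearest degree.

080°

Taking east as x and north as y: velocity relative to the air = (808.917, 128.120) km/h; the air relative to ground = (-63.600, 0.000) km/h.
Velocity relative to ground = (808.917, 128.120) + (-63.600, 0.000) = (745.317, 128.120) km/h.
Bearing = atan2(745.32, 128.12) = 80.25° clockwise from north.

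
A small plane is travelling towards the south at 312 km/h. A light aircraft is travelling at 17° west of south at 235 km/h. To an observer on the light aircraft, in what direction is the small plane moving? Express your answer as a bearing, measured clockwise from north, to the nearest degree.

142°

Taking east as x and north as y: small plane velocity = (0.000, -312.000) km/h; light aircraft velocity = (-68.707, -224.732) km/h.
Velocity of small plane relative to light aircraft = (0.000, -312.000) − (-68.707, -224.732) = (68.707, -87.268) km/h.
Bearing = atan2(68.71, -87.27) = 141.79° clockwise from north.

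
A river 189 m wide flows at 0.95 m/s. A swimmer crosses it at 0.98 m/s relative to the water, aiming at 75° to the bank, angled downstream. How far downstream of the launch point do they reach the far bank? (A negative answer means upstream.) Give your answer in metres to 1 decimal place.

240.3 m

Perpendicular speed = 0.947 m/s; crossing time = 189 / 0.947 = 199.660 s.
Net downstream speed = 1.204 m/s.
Drift = 1.204 × 199.660 = 240.320 m (downstream).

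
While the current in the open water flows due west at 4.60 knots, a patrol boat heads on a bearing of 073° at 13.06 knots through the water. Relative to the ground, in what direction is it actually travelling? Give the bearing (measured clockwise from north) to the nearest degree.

Taking east as x and north as y: velocity relative to the water = (12.489, 3.818) knots; the water relative to ground = (-4.600, 0.000) knots.
Velocity relative to ground = (12.489, 3.818) + (-4.600, 0.000) = (7.889, 3.818) knots.
Bearing = atan2(7.89, 3.82) = 64.17° clockwise from north.

064°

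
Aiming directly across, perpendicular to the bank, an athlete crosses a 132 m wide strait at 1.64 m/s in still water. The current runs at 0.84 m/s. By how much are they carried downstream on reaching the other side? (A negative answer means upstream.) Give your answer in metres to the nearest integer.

68 m

Perpendicular speed = 1.640 m/s; crossing time = 132 / 1.640 = 80.488 s.
Net downstream speed = 0.840 m/s.
Drift = 0.840 × 80.488 = 67.610 m (downstream).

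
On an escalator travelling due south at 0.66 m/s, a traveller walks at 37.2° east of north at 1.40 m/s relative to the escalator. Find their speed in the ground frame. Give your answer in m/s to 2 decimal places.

0.96 m/s

Taking east as x and north as y: escalator velocity = (0.000, -0.660) m/s; traveller velocity relative to escalator = (0.846, 1.115) m/s.
Velocity relative to ground = (0.000, -0.660) + (0.846, 1.115) = (0.846, 0.455) m/s.
Speed = |(0.846, 0.455)| = 0.961 m/s.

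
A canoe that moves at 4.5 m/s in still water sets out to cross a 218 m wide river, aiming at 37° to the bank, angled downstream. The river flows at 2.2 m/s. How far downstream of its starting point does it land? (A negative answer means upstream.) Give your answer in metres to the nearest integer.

Perpendicular speed = 2.708 m/s; crossing time = 218 / 2.708 = 80.497 s.
Net downstream speed = 5.794 m/s.
Drift = 5.794 × 80.497 = 466.390 m (downstream).

466 m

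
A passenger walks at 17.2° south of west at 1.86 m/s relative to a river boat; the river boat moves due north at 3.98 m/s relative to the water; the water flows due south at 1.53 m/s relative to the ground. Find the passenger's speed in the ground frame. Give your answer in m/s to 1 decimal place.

In east/north components (m/s): passenger relative to river boat = (-1.777, -0.550); river boat relative to water = (0.000, 3.980); water relative to ground = (0.000, -1.530).
Sum = (-1.777, 1.900) m/s.
Speed = |(-1.777, 1.900)| = 2.601 m/s.

2.6 m/s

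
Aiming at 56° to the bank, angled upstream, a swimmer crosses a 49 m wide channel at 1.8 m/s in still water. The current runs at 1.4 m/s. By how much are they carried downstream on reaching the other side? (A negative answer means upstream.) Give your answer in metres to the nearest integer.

Perpendicular speed = 1.492 m/s; crossing time = 49 / 1.492 = 32.836 s.
Net downstream speed = 0.393 m/s.
Drift = 0.393 × 32.836 = 12.919 m (downstream).

13 m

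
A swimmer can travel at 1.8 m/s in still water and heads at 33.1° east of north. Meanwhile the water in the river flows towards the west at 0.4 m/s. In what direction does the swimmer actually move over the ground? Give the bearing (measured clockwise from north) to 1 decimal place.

Taking east as x and north as y: velocity relative to the water = (0.983, 1.508) m/s; the water relative to ground = (-0.400, 0.000) m/s.
Velocity relative to ground = (0.983, 1.508) + (-0.400, 0.000) = (0.583, 1.508) m/s.
Bearing = atan2(0.58, 1.51) = 21.14° clockwise from north.

021.1°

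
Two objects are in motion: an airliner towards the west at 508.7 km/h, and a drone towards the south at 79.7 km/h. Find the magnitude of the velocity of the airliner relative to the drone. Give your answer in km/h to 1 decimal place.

Taking east as x and north as y: airliner velocity = (-508.700, 0.000) km/h; drone velocity = (0.000, -79.700) km/h.
Velocity of airliner relative to drone = (-508.700, 0.000) − (0.000, -79.700) = (-508.700, 79.700) km/h.
Magnitude = |(-508.700, 79.700)| = 514.906 km/h.

514.9 km/h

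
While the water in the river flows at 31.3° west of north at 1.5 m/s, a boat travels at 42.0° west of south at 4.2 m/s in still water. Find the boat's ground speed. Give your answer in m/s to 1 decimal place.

Taking east as x and north as y: velocity relative to the water = (-2.810, -3.121) m/s; the water relative to ground = (-0.779, 1.282) m/s.
Velocity relative to ground = (-2.810, -3.121) + (-0.779, 1.282) = (-3.590, -1.840) m/s.
Speed = |(-3.590, -1.840)| = 4.034 m/s.

4.0 m/s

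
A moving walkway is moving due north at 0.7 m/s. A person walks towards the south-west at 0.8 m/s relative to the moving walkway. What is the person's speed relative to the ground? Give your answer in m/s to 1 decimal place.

0.6 m/s

Taking east as x and north as y: moving walkway velocity = (0.000, 0.700) m/s; person velocity relative to moving walkway = (-0.566, -0.566) m/s.
Velocity relative to ground = (0.000, 0.700) + (-0.566, -0.566) = (-0.566, 0.134) m/s.
Speed = |(-0.566, 0.134)| = 0.581 m/s.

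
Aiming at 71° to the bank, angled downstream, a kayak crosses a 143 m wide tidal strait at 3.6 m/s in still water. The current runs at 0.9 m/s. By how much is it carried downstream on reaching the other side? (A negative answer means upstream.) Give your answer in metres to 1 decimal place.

Perpendicular speed = 3.404 m/s; crossing time = 143 / 3.404 = 42.011 s.
Net downstream speed = 2.072 m/s.
Drift = 2.072 × 42.011 = 87.049 m (downstream).

87.0 m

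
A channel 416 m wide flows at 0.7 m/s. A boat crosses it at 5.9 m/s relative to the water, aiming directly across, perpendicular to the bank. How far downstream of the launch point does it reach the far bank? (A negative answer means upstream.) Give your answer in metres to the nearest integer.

Perpendicular speed = 5.900 m/s; crossing time = 416 / 5.900 = 70.508 s.
Net downstream speed = 0.700 m/s.
Drift = 0.700 × 70.508 = 49.356 m (downstream).

49 m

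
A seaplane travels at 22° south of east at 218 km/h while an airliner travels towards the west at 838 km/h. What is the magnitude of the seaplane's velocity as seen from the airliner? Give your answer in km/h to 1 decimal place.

1043.3 km/h

Taking east as x and north as y: seaplane velocity = (202.126, -81.664) km/h; airliner velocity = (-838.000, 0.000) km/h.
Velocity of seaplane relative to airliner = (202.126, -81.664) − (-838.000, 0.000) = (1040.126, -81.664) km/h.
Magnitude = |(1040.126, -81.664)| = 1043.327 km/h.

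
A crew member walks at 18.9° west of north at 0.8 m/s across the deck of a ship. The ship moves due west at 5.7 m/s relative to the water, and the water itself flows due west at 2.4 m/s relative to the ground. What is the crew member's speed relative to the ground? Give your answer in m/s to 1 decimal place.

8.4 m/s

In east/north components (m/s): crew member relative to ship = (-0.259, 0.757); ship relative to water = (-5.700, 0.000); water relative to ground = (-2.400, 0.000).
Sum = (-8.359, 0.757) m/s.
Speed = |(-8.359, 0.757)| = 8.393 m/s.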